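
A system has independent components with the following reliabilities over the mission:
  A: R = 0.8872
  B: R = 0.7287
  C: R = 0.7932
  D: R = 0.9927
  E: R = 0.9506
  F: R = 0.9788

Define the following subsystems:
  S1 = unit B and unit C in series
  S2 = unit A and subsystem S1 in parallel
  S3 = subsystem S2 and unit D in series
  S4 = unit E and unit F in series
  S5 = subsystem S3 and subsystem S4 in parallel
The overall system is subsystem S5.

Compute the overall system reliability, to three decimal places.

Series (B and C): 0.72870 × 0.79320 = 0.57800
Parallel (A and [0.57800]): 1 − (1 − 0.88720)(1 − 0.57800) = 0.95240
Series ([0.95240] and D): 0.95240 × 0.99270 = 0.94545
Series (E and F): 0.95060 × 0.97880 = 0.93045
Parallel ([0.94545] and [0.93045]): 1 − (1 − 0.94545)(1 − 0.93045) = 0.996

0.996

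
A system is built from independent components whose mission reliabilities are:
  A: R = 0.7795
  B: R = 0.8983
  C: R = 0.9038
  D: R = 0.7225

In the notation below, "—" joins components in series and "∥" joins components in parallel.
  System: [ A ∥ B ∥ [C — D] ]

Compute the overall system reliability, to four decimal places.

Series (C and D): 0.903800 × 0.722500 = 0.652996
Parallel (A, B, and [0.652996]): 1 − (1 − 0.779500)(1 − 0.898300)(1 − 0.652996) = 0.9922

0.9922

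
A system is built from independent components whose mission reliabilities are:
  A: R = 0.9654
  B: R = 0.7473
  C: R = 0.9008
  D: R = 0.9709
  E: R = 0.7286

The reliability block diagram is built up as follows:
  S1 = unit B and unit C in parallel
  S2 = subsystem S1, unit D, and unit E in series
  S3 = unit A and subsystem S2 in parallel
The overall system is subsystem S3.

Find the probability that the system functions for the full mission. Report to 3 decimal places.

Parallel (B and C): 1 − (1 − 0.74730)(1 − 0.90080) = 0.97493
Series ([0.97493], D, and E): 0.97493 × 0.97090 × 0.72860 = 0.68966
Parallel (A and [0.68966]): 1 − (1 − 0.96540)(1 − 0.68966) = 0.989

0.989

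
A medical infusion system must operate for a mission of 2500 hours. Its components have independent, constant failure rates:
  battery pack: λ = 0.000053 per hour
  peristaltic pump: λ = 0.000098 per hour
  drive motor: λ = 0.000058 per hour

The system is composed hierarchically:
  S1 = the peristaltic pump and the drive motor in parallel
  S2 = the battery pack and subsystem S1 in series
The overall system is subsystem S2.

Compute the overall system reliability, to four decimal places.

0.8502

R(battery pack) = exp(−0.000053 × 2500) = 0.875903
R(peristaltic pump) = exp(−0.000098 × 2500) = 0.782705
R(drive motor) = exp(−0.000058 × 2500) = 0.865022
Parallel (peristaltic pump and drive motor): 1 − (1 − 0.782705)(1 − 0.865022) = 0.970670
Series (battery pack and [0.970670]): 0.875903 × 0.970670 = 0.8502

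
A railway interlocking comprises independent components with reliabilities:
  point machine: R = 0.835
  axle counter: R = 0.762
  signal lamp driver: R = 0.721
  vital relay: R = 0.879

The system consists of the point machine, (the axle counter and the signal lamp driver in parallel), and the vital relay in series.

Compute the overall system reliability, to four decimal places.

0.6852

Parallel (axle counter and signal lamp driver): 1 − (1 − 0.762000)(1 − 0.721000) = 0.933598
Series (point machine, [0.933598], and vital relay): 0.835000 × 0.933598 × 0.879000 = 0.6852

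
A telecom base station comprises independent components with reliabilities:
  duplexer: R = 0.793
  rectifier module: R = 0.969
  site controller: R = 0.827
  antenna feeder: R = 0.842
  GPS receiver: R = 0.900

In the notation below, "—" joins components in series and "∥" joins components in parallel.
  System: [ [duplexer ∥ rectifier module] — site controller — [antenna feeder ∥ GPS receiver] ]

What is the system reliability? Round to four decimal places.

Parallel (duplexer and rectifier module): 1 − (1 − 0.793000)(1 − 0.969000) = 0.993583
Parallel (antenna feeder and GPS receiver): 1 − (1 − 0.842000)(1 − 0.900000) = 0.984200
Series ([0.993583], site controller, and [0.984200]): 0.993583 × 0.827000 × 0.984200 = 0.8087

0.8087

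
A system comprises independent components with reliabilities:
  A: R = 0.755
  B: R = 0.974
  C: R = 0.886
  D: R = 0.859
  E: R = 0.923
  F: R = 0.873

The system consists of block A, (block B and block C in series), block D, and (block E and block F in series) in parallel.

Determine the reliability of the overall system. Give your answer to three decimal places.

0.999

Series (B and C): 0.97400 × 0.88600 = 0.86296
Series (E and F): 0.92300 × 0.87300 = 0.80578
Parallel (A, [0.86296], D, and [0.80578]): 1 − (1 − 0.75500)(1 − 0.86296)(1 − 0.85900)(1 − 0.80578) = 0.999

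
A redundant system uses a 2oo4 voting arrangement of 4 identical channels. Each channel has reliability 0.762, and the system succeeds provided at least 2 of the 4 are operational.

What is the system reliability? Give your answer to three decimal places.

0.956

R = Σ_{i=2}^{4} C(4,i) p^i (1−p)^{4−i} with p = 0.762
C(4,2)·0.762^2·0.238^2 = 0.19734
C(4,3)·0.762^3·0.238^1 = 0.42121
C(4,4)·0.762^4·0.238^0 = 0.33715
Sum = 0.956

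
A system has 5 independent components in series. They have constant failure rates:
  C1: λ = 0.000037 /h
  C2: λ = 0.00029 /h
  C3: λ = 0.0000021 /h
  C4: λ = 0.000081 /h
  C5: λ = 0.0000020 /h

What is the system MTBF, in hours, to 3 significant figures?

Series of exponential components: λ_sys = Σ λ_i
λ_sys = 0.000037 + 0.00029 + 0.0000021 + 0.000081 + 0.0000020 = 4.1210e-04 /h
MTBF = 1 / λ_sys = 2430 h

2430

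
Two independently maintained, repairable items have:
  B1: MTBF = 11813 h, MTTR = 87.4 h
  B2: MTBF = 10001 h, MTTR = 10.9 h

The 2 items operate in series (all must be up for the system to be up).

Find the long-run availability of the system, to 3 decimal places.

A(B1) = MTBF/(MTBF+MTTR) = 11813/(11813+87.4) = 0.992656
A(B2) = MTBF/(MTBF+MTTR) = 10001/(10001+10.9) = 0.998911
Series availability: 0.992656 × 0.998911 = 0.992

0.992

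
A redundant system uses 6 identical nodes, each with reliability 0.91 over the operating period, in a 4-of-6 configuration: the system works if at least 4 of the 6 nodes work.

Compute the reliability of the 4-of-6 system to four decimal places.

0.9882

R = Σ_{i=4}^{6} C(6,i) p^i (1−p)^{6−i} with p = 0.91
C(6,4)·0.91^4·0.09^2 = 0.083319
C(6,5)·0.91^5·0.09^1 = 0.336977
C(6,6)·0.91^6·0.09^0 = 0.567869
Sum = 0.9882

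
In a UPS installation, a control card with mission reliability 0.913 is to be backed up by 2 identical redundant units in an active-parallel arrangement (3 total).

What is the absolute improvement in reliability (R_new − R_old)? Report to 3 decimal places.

R_before = 0.913
R_after = 1 − (1 − 0.913)^3 = 0.999
ΔR = 0.999 − 0.913 = 0.086

0.086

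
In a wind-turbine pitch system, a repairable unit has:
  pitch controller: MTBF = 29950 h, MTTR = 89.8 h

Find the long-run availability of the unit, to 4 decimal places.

0.9970

A(pitch controller) = MTBF/(MTBF+MTTR) = 29950/(29950+89.8) = 0.9970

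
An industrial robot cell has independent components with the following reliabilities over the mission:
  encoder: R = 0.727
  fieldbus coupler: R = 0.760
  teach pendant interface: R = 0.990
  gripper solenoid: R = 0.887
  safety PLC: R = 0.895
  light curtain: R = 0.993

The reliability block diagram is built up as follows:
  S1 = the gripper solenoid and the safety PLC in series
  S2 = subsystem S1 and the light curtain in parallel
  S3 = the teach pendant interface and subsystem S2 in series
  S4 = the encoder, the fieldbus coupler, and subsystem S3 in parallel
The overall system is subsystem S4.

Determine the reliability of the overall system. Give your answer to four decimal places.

0.9993

Series (gripper solenoid and safety PLC): 0.887000 × 0.895000 = 0.793865
Parallel ([0.793865] and light curtain): 1 − (1 − 0.793865)(1 − 0.993000) = 0.998557
Series (teach pendant interface and [0.998557]): 0.990000 × 0.998557 = 0.988571
Parallel (encoder, fieldbus coupler, and [0.988571]): 1 − (1 − 0.727000)(1 − 0.760000)(1 − 0.988571) = 0.9993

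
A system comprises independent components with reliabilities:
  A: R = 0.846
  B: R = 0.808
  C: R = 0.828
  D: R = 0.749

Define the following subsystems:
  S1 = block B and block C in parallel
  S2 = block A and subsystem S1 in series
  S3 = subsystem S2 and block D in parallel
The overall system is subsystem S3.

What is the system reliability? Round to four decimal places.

0.9543

Parallel (B and C): 1 − (1 − 0.808000)(1 − 0.828000) = 0.966976
Series (A and [0.966976]): 0.846000 × 0.966976 = 0.818062
Parallel ([0.818062] and D): 1 − (1 − 0.818062)(1 − 0.749000) = 0.9543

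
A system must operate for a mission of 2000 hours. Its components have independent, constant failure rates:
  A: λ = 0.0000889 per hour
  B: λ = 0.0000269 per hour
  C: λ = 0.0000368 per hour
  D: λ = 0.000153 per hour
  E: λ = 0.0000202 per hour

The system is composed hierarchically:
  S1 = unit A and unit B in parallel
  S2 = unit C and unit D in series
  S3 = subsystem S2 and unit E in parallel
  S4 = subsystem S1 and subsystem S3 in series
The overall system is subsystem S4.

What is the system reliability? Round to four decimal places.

0.9791

R(A) = exp(−0.0000889 × 2000) = 0.837110
R(B) = exp(−0.0000269 × 2000) = 0.947622
R(C) = exp(−0.0000368 × 2000) = 0.929043
R(D) = exp(−0.000153 × 2000) = 0.736387
R(E) = exp(−0.0000202 × 2000) = 0.960405
Parallel (A and B): 1 − (1 − 0.837110)(1 − 0.947622) = 0.991468
Series (C and D): 0.929043 × 0.736387 = 0.684135
Parallel ([0.684135] and E): 1 − (1 − 0.684135)(1 − 0.960405) = 0.987493
Series ([0.991468] and [0.987493]): 0.991468 × 0.987493 = 0.9791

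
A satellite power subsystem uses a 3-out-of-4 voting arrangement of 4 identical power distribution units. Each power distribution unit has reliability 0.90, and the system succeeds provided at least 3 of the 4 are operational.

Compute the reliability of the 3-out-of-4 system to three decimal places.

R = Σ_{i=3}^{4} C(4,i) p^i (1−p)^{4−i} with p = 0.90
C(4,3)·0.90^3·0.10^1 = 0.29160
C(4,4)·0.90^4·0.10^0 = 0.65610
Sum = 0.948

0.948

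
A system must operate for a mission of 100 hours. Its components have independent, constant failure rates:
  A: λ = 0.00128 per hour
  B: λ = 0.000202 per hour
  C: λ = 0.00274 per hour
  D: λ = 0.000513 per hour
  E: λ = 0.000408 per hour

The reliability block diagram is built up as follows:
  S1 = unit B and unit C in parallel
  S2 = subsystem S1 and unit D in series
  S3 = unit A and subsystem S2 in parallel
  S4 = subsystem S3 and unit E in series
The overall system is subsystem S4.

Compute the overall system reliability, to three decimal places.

R(A) = exp(−0.00128 × 100) = 0.87985
R(B) = exp(−0.000202 × 100) = 0.98000
R(C) = exp(−0.00274 × 100) = 0.76033
R(D) = exp(−0.000513 × 100) = 0.94999
R(E) = exp(−0.000408 × 100) = 0.96002
Parallel (B and C): 1 − (1 − 0.98000)(1 − 0.76033) = 0.99521
Series ([0.99521] and D): 0.99521 × 0.94999 = 0.94544
Parallel (A and [0.94544]): 1 − (1 − 0.87985)(1 − 0.94544) = 0.99344
Series ([0.99344] and E): 0.99344 × 0.96002 = 0.954

0.954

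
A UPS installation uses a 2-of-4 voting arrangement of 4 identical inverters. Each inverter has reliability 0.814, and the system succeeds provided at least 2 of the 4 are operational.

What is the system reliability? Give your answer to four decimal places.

0.9779

R = Σ_{i=2}^{4} C(4,i) p^i (1−p)^{4−i} with p = 0.814
C(4,2)·0.814^2·0.186^2 = 0.137539
C(4,3)·0.814^3·0.186^1 = 0.401279
C(4,4)·0.814^4·0.186^0 = 0.439033
Sum = 0.9779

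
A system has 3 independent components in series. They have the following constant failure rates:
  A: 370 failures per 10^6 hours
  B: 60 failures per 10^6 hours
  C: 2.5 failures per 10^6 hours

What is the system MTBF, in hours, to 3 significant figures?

2310

Series of exponential components: λ_sys = Σ λ_i
λ_sys = 0.00037 + 0.000060 + 0.0000025 = 4.3250e-04 /h
MTBF = 1 / λ_sys = 2310 h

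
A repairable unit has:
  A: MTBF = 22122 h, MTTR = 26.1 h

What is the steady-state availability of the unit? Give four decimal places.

A(A) = MTBF/(MTBF+MTTR) = 22122/(22122+26.1) = 0.9988

0.9988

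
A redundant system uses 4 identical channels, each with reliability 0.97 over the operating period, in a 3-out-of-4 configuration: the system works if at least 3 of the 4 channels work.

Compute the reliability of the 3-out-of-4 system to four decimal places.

R = Σ_{i=3}^{4} C(4,i) p^i (1−p)^{4−i} with p = 0.97
C(4,3)·0.97^3·0.03^1 = 0.109521
C(4,4)·0.97^4·0.03^0 = 0.885293
Sum = 0.9948

0.9948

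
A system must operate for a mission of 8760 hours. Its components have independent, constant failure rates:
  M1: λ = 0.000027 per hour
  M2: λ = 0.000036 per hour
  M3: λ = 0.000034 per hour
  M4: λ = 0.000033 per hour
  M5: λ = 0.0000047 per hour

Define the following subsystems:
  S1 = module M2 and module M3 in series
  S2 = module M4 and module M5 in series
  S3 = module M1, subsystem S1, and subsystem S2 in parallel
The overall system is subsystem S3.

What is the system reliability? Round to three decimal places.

0.973

R(M1) = exp(−0.000027 × 8760) = 0.78937
R(M2) = exp(−0.000036 × 8760) = 0.72953
R(M3) = exp(−0.000034 × 8760) = 0.74242
R(M4) = exp(−0.000033 × 8760) = 0.74895
R(M5) = exp(−0.0000047 × 8760) = 0.95966
Series (M2 and M3): 0.72953 × 0.74242 = 0.54162
Series (M4 and M5): 0.74895 × 0.95966 = 0.71874
Parallel (M1, [0.54162], and [0.71874]): 1 − (1 − 0.78937)(1 − 0.54162)(1 − 0.71874) = 0.973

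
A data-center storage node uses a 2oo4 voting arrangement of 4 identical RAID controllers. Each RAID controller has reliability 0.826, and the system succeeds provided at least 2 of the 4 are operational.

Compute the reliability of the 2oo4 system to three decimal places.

R = Σ_{i=2}^{4} C(4,i) p^i (1−p)^{4−i} with p = 0.826
C(4,2)·0.826^2·0.174^2 = 0.12394
C(4,3)·0.826^3·0.174^1 = 0.39224
C(4,4)·0.826^4·0.174^0 = 0.46550
Sum = 0.982

0.982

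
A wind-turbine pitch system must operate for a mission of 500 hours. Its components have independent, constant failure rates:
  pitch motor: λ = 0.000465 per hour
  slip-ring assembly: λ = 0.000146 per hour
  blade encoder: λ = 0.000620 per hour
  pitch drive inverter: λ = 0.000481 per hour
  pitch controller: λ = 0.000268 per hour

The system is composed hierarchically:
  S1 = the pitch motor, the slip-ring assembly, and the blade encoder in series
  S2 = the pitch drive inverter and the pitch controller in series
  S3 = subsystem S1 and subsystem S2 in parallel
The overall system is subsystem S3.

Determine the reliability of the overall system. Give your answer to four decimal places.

0.8564

R(pitch motor) = exp(−0.000465 × 500) = 0.792550
R(slip-ring assembly) = exp(−0.000146 × 500) = 0.929601
R(blade encoder) = exp(−0.000620 × 500) = 0.733447
R(pitch drive inverter) = exp(−0.000481 × 500) = 0.786235
R(pitch controller) = exp(−0.000268 × 500) = 0.874590
Series (pitch motor, slip-ring assembly, and blade encoder): 0.792550 × 0.929601 × 0.733447 = 0.540371
Series (pitch drive inverter and pitch controller): 0.786235 × 0.874590 = 0.687633
Parallel ([0.540371] and [0.687633]): 1 − (1 − 0.540371)(1 − 0.687633) = 0.8564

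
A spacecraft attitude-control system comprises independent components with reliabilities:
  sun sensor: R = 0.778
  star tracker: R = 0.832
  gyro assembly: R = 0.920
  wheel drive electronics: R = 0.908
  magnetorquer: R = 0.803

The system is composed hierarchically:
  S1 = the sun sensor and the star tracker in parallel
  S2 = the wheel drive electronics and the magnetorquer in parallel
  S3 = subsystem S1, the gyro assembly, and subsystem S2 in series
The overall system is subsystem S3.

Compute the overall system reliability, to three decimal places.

Parallel (sun sensor and star tracker): 1 − (1 − 0.77800)(1 − 0.83200) = 0.96270
Parallel (wheel drive electronics and magnetorquer): 1 − (1 − 0.90800)(1 − 0.80300) = 0.98188
Series ([0.96270], gyro assembly, and [0.98188]): 0.96270 × 0.92000 × 0.98188 = 0.870

0.870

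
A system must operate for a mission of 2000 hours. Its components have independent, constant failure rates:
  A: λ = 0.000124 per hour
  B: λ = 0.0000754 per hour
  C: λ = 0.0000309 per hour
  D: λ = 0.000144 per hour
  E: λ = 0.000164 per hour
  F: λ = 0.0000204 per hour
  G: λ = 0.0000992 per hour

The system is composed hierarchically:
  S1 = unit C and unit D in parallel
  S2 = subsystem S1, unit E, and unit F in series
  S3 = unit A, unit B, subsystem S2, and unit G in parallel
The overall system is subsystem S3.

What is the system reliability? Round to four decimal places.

R(A) = exp(−0.000124 × 2000) = 0.780360
R(B) = exp(−0.0000754 × 2000) = 0.860020
R(C) = exp(−0.0000309 × 2000) = 0.940071
R(D) = exp(−0.000144 × 2000) = 0.749762
R(E) = exp(−0.000164 × 2000) = 0.720363
R(F) = exp(−0.0000204 × 2000) = 0.960021
R(G) = exp(−0.0000992 × 2000) = 0.820042
Parallel (C and D): 1 − (1 − 0.940071)(1 − 0.749762) = 0.985003
Series ([0.985003], E, and F): 0.985003 × 0.720363 × 0.960021 = 0.681192
Parallel (A, B, [0.681192], and G): 1 − (1 − 0.780360)(1 − 0.860020)(1 − 0.681192)(1 − 0.820042) = 0.9982

0.9982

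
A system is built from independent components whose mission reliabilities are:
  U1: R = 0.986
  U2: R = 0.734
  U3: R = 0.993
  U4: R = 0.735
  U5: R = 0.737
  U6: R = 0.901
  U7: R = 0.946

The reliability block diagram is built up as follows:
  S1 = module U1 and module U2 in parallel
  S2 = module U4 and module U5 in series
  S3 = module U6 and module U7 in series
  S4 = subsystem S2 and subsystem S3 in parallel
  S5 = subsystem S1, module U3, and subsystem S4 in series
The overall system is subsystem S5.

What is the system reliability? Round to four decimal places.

Parallel (U1 and U2): 1 − (1 − 0.986000)(1 − 0.734000) = 0.996276
Series (U4 and U5): 0.735000 × 0.737000 = 0.541695
Series (U6 and U7): 0.901000 × 0.946000 = 0.852346
Parallel ([0.541695] and [0.852346]): 1 − (1 − 0.541695)(1 − 0.852346) = 0.932329
Series ([0.996276], U3, and [0.932329]): 0.996276 × 0.993000 × 0.932329 = 0.9224

0.9224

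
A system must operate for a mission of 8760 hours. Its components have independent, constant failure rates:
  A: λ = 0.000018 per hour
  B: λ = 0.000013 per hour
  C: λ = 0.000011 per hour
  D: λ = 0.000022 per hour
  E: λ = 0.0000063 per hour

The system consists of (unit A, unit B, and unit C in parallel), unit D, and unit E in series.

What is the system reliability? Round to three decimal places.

R(A) = exp(−0.000018 × 8760) = 0.85412
R(B) = exp(−0.000013 × 8760) = 0.89237
R(C) = exp(−0.000011 × 8760) = 0.90814
R(D) = exp(−0.000022 × 8760) = 0.82471
R(E) = exp(−0.0000063 × 8760) = 0.94631
Parallel (A, B, and C): 1 − (1 − 0.85412)(1 − 0.89237)(1 − 0.90814) = 0.99856
Series ([0.99856], D, and E): 0.99856 × 0.82471 × 0.94631 = 0.779

0.779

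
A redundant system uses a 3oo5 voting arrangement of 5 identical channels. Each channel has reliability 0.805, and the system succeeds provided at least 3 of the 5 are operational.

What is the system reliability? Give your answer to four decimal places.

0.9458

R = Σ_{i=3}^{5} C(5,i) p^i (1−p)^{5−i} with p = 0.805
C(5,3)·0.805^3·0.195^2 = 0.198361
C(5,4)·0.805^4·0.195^1 = 0.409438
C(5,5)·0.805^5·0.195^0 = 0.338049
Sum = 0.9458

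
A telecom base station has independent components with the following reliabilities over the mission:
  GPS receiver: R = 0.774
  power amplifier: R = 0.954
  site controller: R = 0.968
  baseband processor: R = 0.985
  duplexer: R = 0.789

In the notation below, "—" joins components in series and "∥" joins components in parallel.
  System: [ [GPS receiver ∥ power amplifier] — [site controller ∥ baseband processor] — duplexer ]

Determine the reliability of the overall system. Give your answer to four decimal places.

Parallel (GPS receiver and power amplifier): 1 − (1 − 0.774000)(1 − 0.954000) = 0.989604
Parallel (site controller and baseband processor): 1 − (1 − 0.968000)(1 − 0.985000) = 0.999520
Series ([0.989604], [0.999520], and duplexer): 0.989604 × 0.999520 × 0.789000 = 0.7804

0.7804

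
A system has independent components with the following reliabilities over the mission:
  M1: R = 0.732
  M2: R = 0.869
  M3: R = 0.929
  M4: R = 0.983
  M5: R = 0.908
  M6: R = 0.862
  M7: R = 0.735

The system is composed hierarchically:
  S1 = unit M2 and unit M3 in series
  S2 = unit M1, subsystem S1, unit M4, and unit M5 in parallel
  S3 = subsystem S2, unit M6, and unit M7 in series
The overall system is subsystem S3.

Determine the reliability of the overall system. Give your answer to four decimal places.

0.6335

Series (M2 and M3): 0.869000 × 0.929000 = 0.807301
Parallel (M1, [0.807301], M4, and M5): 1 − (1 − 0.732000)(1 − 0.807301)(1 − 0.983000)(1 − 0.908000) = 0.999919
Series ([0.999919], M6, and M7): 0.999919 × 0.862000 × 0.735000 = 0.6335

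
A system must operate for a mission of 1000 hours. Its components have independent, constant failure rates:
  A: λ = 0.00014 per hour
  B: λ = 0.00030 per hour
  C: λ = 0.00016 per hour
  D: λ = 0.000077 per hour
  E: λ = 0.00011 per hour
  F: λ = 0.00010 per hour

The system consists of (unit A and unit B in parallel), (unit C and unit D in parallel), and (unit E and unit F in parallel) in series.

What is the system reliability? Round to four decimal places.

0.9461

R(A) = exp(−0.00014 × 1000) = 0.869358
R(B) = exp(−0.00030 × 1000) = 0.740818
R(C) = exp(−0.00016 × 1000) = 0.852144
R(D) = exp(−0.000077 × 1000) = 0.925890
R(E) = exp(−0.00011 × 1000) = 0.895834
R(F) = exp(−0.00010 × 1000) = 0.904837
Parallel (A and B): 1 − (1 − 0.869358)(1 − 0.740818) = 0.966140
Parallel (C and D): 1 − (1 − 0.852144)(1 − 0.925890) = 0.989042
Parallel (E and F): 1 − (1 − 0.895834)(1 − 0.904837) = 0.990087
Series ([0.966140], [0.989042], and [0.990087]): 0.966140 × 0.989042 × 0.990087 = 0.9461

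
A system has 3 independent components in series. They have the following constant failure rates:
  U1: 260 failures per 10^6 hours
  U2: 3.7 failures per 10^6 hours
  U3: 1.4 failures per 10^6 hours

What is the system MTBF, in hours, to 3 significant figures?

Series of exponential components: λ_sys = Σ λ_i
λ_sys = 0.00026 + 0.0000037 + 0.0000014 = 2.6510e-04 /h
MTBF = 1 / λ_sys = 3770 h

3770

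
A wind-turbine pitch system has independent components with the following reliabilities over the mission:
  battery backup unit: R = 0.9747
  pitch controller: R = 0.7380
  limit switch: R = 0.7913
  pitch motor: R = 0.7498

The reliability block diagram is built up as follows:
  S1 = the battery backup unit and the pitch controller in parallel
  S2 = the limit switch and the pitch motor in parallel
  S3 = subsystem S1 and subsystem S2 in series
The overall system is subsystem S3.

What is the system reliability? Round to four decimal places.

Parallel (battery backup unit and pitch controller): 1 − (1 − 0.974700)(1 − 0.738000) = 0.993371
Parallel (limit switch and pitch motor): 1 − (1 − 0.791300)(1 − 0.749800) = 0.947783
Series ([0.993371] and [0.947783]): 0.993371 × 0.947783 = 0.9415

0.9415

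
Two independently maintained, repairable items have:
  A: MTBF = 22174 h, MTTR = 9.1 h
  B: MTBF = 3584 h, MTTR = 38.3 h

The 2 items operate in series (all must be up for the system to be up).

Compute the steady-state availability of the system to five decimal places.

0.98902

A(A) = MTBF/(MTBF+MTTR) = 22174/(22174+9.1) = 0.999590
A(B) = MTBF/(MTBF+MTTR) = 3584/(3584+38.3) = 0.989427
Series availability: 0.999590 × 0.989427 = 0.98902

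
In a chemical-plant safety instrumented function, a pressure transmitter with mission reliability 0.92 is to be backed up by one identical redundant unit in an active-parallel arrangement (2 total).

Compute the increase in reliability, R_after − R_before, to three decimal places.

0.074

R_before = 0.92
R_after = 1 − (1 − 0.92)^2 = 0.994
ΔR = 0.994 − 0.92 = 0.074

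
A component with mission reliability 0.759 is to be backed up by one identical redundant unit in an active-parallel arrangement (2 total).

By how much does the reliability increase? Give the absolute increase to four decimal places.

R_before = 0.759
R_after = 1 − (1 − 0.759)^2 = 0.9419
ΔR = 0.9419 − 0.759 = 0.1829

0.1829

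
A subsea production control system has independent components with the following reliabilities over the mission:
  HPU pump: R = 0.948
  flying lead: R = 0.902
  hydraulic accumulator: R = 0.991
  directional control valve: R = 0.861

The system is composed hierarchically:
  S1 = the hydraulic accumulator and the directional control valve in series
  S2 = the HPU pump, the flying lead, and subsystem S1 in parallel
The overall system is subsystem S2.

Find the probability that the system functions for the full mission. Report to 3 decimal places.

0.999

Series (hydraulic accumulator and directional control valve): 0.99100 × 0.86100 = 0.85325
Parallel (HPU pump, flying lead, and [0.85325]): 1 − (1 − 0.94800)(1 − 0.90200)(1 − 0.85325) = 0.999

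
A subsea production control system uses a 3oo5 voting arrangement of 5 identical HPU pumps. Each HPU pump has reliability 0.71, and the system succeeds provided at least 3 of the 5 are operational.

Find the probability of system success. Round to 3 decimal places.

0.850

R = Σ_{i=3}^{5} C(5,i) p^i (1−p)^{5−i} with p = 0.71
C(5,3)·0.71^3·0.29^2 = 0.30100
C(5,4)·0.71^4·0.29^1 = 0.36847
C(5,5)·0.71^5·0.29^0 = 0.18042
Sum = 0.850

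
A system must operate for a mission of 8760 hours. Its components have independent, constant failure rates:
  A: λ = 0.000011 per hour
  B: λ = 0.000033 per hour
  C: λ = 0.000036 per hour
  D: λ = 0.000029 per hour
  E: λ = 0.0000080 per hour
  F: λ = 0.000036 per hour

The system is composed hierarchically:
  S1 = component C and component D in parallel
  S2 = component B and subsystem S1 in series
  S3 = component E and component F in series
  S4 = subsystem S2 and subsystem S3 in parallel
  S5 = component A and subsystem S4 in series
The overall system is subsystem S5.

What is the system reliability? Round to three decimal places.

0.822

R(A) = exp(−0.000011 × 8760) = 0.90814
R(B) = exp(−0.000033 × 8760) = 0.74895
R(C) = exp(−0.000036 × 8760) = 0.72953
R(D) = exp(−0.000029 × 8760) = 0.77566
R(E) = exp(−0.0000080 × 8760) = 0.93232
R(F) = exp(−0.000036 × 8760) = 0.72953
Parallel (C and D): 1 − (1 − 0.72953)(1 − 0.77566) = 0.93932
Series (B and [0.93932]): 0.74895 × 0.93932 = 0.70350
Series (E and F): 0.93232 × 0.72953 = 0.68016
Parallel ([0.70350] and [0.68016]): 1 − (1 − 0.70350)(1 − 0.68016) = 0.90517
Series (A and [0.90517]): 0.90814 × 0.90517 = 0.822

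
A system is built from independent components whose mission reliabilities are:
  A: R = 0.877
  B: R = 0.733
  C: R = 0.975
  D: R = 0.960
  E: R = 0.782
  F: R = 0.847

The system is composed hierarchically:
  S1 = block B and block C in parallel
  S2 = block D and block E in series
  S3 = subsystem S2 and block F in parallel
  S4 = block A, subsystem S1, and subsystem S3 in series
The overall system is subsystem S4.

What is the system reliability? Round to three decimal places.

Parallel (B and C): 1 − (1 − 0.73300)(1 − 0.97500) = 0.99333
Series (D and E): 0.96000 × 0.78200 = 0.75072
Parallel ([0.75072] and F): 1 − (1 − 0.75072)(1 − 0.84700) = 0.96186
Series (A, [0.99333], and [0.96186]): 0.87700 × 0.99333 × 0.96186 = 0.838

0.838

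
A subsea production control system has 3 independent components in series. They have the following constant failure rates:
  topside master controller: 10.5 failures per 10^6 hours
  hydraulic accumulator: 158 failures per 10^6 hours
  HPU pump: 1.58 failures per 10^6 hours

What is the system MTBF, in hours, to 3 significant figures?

5880

Series of exponential components: λ_sys = Σ λ_i
λ_sys = 0.0000105 + 0.000158 + 0.00000158 = 1.7008e-04 /h
MTBF = 1 / λ_sys = 5880 h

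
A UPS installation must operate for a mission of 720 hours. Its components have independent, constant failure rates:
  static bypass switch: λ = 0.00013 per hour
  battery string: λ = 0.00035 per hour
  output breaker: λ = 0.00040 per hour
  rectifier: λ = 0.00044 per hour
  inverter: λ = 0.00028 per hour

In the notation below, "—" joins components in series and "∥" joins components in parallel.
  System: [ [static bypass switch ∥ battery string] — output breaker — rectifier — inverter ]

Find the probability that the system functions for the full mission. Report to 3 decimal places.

0.438

R(static bypass switch) = exp(−0.00013 × 720) = 0.91065
R(battery string) = exp(−0.00035 × 720) = 0.77724
R(output breaker) = exp(−0.00040 × 720) = 0.74976
R(rectifier) = exp(−0.00044 × 720) = 0.72848
R(inverter) = exp(−0.00028 × 720) = 0.81742
Parallel (static bypass switch and battery string): 1 − (1 − 0.91065)(1 − 0.77724) = 0.98010
Series ([0.98010], output breaker, rectifier, and inverter): 0.98010 × 0.74976 × 0.72848 × 0.81742 = 0.438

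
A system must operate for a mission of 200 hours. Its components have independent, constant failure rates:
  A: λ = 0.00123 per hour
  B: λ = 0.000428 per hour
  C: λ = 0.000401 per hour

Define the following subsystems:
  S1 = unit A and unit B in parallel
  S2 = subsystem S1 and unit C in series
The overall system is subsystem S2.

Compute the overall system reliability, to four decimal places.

0.9064

R(A) = exp(−0.00123 × 200) = 0.781922
R(B) = exp(−0.000428 × 200) = 0.917961
R(C) = exp(−0.000401 × 200) = 0.922932
Parallel (A and B): 1 − (1 − 0.781922)(1 − 0.917961) = 0.982109
Series ([0.982109] and C): 0.982109 × 0.922932 = 0.9064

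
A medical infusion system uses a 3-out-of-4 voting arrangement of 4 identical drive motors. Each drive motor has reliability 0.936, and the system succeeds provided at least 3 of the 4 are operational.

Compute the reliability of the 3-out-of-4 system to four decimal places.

0.9775

R = Σ_{i=3}^{4} C(4,i) p^i (1−p)^{4−i} with p = 0.936
C(4,3)·0.936^3·0.064^1 = 0.209927
C(4,4)·0.936^4·0.064^0 = 0.767544
Sum = 0.9775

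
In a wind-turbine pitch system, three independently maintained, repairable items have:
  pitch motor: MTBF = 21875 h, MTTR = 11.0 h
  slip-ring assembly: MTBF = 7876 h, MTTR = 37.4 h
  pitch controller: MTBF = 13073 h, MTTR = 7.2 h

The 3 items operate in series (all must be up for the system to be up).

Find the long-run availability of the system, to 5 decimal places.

A(pitch motor) = MTBF/(MTBF+MTTR) = 21875/(21875+11.0) = 0.999497
A(slip-ring assembly) = MTBF/(MTBF+MTTR) = 7876/(7876+37.4) = 0.995274
A(pitch controller) = MTBF/(MTBF+MTTR) = 13073/(13073+7.2) = 0.999450
Series availability: 0.999497 × 0.995274 × 0.999450 = 0.99423

0.99423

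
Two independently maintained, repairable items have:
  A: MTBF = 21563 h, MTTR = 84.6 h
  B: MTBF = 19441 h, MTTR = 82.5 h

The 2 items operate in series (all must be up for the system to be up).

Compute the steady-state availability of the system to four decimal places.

A(A) = MTBF/(MTBF+MTTR) = 21563/(21563+84.6) = 0.996092
A(B) = MTBF/(MTBF+MTTR) = 19441/(19441+82.5) = 0.995774
Series availability: 0.996092 × 0.995774 = 0.9919

0.9919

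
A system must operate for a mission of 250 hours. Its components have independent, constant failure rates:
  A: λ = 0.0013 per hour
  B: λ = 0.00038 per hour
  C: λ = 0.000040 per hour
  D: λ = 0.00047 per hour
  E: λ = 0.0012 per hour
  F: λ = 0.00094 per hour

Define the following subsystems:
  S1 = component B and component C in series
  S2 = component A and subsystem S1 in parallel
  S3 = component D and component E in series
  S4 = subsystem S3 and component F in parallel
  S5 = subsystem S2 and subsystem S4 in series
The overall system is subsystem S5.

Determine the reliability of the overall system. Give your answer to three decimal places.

R(A) = exp(−0.0013 × 250) = 0.72253
R(B) = exp(−0.00038 × 250) = 0.90937
R(C) = exp(−0.000040 × 250) = 0.99005
R(D) = exp(−0.00047 × 250) = 0.88914
R(E) = exp(−0.0012 × 250) = 0.74082
R(F) = exp(−0.00094 × 250) = 0.79057
Series (B and C): 0.90937 × 0.99005 = 0.90032
Parallel (A and [0.90032]): 1 − (1 − 0.72253)(1 − 0.90032) = 0.97234
Series (D and E): 0.88914 × 0.74082 = 0.65869
Parallel ([0.65869] and F): 1 − (1 − 0.65869)(1 − 0.79057) = 0.92852
Series ([0.97234] and [0.92852]): 0.97234 × 0.92852 = 0.903

0.903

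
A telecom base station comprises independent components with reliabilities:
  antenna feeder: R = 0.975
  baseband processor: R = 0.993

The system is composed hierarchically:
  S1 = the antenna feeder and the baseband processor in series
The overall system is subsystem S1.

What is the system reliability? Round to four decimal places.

0.9682

Series (antenna feeder and baseband processor): 0.975000 × 0.993000 = 0.9682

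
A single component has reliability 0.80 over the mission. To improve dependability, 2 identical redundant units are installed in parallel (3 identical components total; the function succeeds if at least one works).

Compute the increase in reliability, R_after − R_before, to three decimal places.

0.192

R_before = 0.80
R_after = 1 − (1 − 0.80)^3 = 0.992
ΔR = 0.992 − 0.80 = 0.192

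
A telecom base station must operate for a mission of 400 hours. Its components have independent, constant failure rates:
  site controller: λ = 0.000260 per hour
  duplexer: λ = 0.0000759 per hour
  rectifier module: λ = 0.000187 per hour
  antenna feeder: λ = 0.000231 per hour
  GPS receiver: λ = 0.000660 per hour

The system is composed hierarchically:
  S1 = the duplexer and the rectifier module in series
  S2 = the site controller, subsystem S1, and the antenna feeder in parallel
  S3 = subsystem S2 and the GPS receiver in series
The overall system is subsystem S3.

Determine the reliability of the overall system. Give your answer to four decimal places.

R(site controller) = exp(−0.000260 × 400) = 0.901225
R(duplexer) = exp(−0.0000759 × 400) = 0.970096
R(rectifier module) = exp(−0.000187 × 400) = 0.927929
R(antenna feeder) = exp(−0.000231 × 400) = 0.911740
R(GPS receiver) = exp(−0.000660 × 400) = 0.767974
Series (duplexer and rectifier module): 0.970096 × 0.927929 = 0.900180
Parallel (site controller, [0.900180], and antenna feeder): 1 − (1 − 0.901225)(1 − 0.900180)(1 − 0.911740) = 0.999130
Series ([0.999130] and GPS receiver): 0.999130 × 0.767974 = 0.7673

0.7673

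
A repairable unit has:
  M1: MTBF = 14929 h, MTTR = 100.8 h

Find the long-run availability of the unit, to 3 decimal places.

A(M1) = MTBF/(MTBF+MTTR) = 14929/(14929+100.8) = 0.993

0.993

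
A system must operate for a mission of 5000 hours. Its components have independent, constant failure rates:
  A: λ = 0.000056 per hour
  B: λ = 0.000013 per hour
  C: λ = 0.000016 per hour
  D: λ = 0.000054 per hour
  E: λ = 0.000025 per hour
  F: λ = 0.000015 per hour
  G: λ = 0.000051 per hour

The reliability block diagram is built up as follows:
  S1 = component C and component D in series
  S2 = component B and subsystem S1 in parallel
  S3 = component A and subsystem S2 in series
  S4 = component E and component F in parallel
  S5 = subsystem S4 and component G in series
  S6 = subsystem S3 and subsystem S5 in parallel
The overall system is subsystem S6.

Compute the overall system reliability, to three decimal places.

0.940

R(A) = exp(−0.000056 × 5000) = 0.75578
R(B) = exp(−0.000013 × 5000) = 0.93707
R(C) = exp(−0.000016 × 5000) = 0.92312
R(D) = exp(−0.000054 × 5000) = 0.76338
R(E) = exp(−0.000025 × 5000) = 0.88250
R(F) = exp(−0.000015 × 5000) = 0.92774
R(G) = exp(−0.000051 × 5000) = 0.77492
Series (C and D): 0.92312 × 0.76338 = 0.70469
Parallel (B and [0.70469]): 1 − (1 − 0.93707)(1 − 0.70469) = 0.98142
Series (A and [0.98142]): 0.75578 × 0.98142 = 0.74174
Parallel (E and F): 1 − (1 − 0.88250)(1 − 0.92774) = 0.99151
Series ([0.99151] and G): 0.99151 × 0.77492 = 0.76834
Parallel ([0.74174] and [0.76834]): 1 − (1 − 0.74174)(1 − 0.76834) = 0.940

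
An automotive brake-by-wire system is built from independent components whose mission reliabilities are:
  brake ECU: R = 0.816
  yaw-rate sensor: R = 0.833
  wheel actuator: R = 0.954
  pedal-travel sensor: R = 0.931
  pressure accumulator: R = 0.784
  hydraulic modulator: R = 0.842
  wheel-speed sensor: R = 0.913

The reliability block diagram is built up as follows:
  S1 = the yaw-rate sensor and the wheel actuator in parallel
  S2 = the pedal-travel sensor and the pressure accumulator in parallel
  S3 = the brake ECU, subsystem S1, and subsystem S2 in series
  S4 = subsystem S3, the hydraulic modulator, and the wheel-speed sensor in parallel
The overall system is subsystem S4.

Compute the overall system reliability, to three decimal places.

Parallel (yaw-rate sensor and wheel actuator): 1 − (1 − 0.83300)(1 − 0.95400) = 0.99232
Parallel (pedal-travel sensor and pressure accumulator): 1 − (1 − 0.93100)(1 − 0.78400) = 0.98510
Series (brake ECU, [0.99232], and [0.98510]): 0.81600 × 0.99232 × 0.98510 = 0.79767
Parallel ([0.79767], hydraulic modulator, and wheel-speed sensor): 1 − (1 − 0.79767)(1 − 0.84200)(1 − 0.91300) = 0.997

0.997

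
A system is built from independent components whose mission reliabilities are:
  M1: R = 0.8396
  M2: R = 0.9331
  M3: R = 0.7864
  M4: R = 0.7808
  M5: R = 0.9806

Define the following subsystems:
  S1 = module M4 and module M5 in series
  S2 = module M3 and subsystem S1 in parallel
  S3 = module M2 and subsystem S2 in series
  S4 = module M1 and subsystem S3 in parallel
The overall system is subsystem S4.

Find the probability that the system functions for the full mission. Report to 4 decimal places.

Series (M4 and M5): 0.780800 × 0.980600 = 0.765652
Parallel (M3 and [0.765652]): 1 − (1 − 0.786400)(1 − 0.765652) = 0.949943
Series (M2 and [0.949943]): 0.933100 × 0.949943 = 0.886392
Parallel (M1 and [0.886392]): 1 − (1 − 0.839600)(1 − 0.886392) = 0.9818

0.9818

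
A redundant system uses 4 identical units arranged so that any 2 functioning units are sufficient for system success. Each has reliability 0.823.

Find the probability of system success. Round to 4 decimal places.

R = Σ_{i=2}^{4} C(4,i) p^i (1−p)^{4−i} with p = 0.823
C(4,2)·0.823^2·0.177^2 = 0.127320
C(4,3)·0.823^3·0.177^1 = 0.394669
C(4,4)·0.823^4·0.177^0 = 0.458775
Sum = 0.9808

0.9808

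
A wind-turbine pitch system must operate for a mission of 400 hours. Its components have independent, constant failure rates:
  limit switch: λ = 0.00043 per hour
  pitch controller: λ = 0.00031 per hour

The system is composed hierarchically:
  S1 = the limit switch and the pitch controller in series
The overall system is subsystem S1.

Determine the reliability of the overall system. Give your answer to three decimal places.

R(limit switch) = exp(−0.00043 × 400) = 0.84198
R(pitch controller) = exp(−0.00031 × 400) = 0.88338
Series (limit switch and pitch controller): 0.84198 × 0.88338 = 0.744

0.744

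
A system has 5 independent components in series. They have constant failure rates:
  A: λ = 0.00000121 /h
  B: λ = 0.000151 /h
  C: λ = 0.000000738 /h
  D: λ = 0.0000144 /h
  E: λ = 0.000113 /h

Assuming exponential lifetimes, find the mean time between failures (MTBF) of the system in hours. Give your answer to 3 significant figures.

3570

Series of exponential components: λ_sys = Σ λ_i
λ_sys = 0.00000121 + 0.000151 + 0.000000738 + 0.0000144 + 0.000113 = 2.8035e-04 /h
MTBF = 1 / λ_sys = 3570 h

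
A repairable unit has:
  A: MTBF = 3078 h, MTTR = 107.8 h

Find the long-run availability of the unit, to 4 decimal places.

A(A) = MTBF/(MTBF+MTTR) = 3078/(3078+107.8) = 0.9662

0.9662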